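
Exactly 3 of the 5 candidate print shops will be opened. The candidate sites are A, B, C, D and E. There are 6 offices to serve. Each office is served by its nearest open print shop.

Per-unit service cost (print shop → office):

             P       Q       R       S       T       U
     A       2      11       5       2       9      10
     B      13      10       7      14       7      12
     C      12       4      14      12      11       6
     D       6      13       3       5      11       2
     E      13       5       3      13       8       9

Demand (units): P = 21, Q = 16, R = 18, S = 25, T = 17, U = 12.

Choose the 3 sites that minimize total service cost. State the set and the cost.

Choose A, D and E; total service cost 386.

With exactly 3 open, each office uses its cheapest among the chosen.
{A, D, E}: P→A 2·21=42, Q→E 5·16=80, R→D 3·18=54, S→A 2·25=50, T→E 8·17=136, U→D 2·12=24. Service cost 386.
{A, C, D}: service cost 387
{A, C, E}: service cost 418
Among all 10 size-3 choices, {A, D, E} is lowest.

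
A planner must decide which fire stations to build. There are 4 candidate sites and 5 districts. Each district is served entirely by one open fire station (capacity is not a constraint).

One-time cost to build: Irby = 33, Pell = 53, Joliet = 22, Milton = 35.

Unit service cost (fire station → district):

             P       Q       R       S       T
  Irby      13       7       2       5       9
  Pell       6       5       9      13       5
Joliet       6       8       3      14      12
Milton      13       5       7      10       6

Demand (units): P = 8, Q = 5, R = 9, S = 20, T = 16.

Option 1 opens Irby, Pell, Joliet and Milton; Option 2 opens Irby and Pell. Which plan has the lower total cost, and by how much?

Option 2 is cheaper by 57.

Option 1: {Irby, Pell, Joliet, Milton}: P→Pell 6·8=48, Q→Pell 5·5=25, R→Irby 2·9=18, S→Irby 5·20=100, T→Pell 5·16=80. Service 271; fixed 143; total 414.
Option 2: {Irby, Pell}: P→Pell 6·8=48, Q→Pell 5·5=25, R→Irby 2·9=18, S→Irby 5·20=100, T→Pell 5·16=80. Service 271; fixed 86; total 357.
Difference: |414 − 357| = 57.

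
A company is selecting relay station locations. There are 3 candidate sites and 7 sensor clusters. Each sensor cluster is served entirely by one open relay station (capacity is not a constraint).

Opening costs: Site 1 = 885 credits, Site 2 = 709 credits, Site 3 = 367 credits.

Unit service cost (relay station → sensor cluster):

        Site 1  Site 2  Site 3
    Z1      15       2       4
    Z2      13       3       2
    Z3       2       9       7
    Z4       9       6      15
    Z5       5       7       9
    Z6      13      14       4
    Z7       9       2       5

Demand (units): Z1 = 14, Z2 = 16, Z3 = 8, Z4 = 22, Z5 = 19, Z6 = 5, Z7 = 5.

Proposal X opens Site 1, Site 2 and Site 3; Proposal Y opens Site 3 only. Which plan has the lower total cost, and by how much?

Proposal X: {Site 1, Site 2, Site 3}: Z1→Site 2 2·14=28, Z2→Site 3 2·16=32, Z3→Site 1 2·8=16, Z4→Site 2 6·22=132, Z5→Site 1 5·19=95, Z6→Site 3 4·5=20, Z7→Site 2 2·5=10. Service 333; fixed 1961; total 2294.
Proposal Y: {Site 3}: Z1→Site 3 4·14=56, Z2→Site 3 2·16=32, Z3→Site 3 7·8=56, Z4→Site 3 15·22=330, Z5→Site 3 9·19=171, Z6→Site 3 4·5=20, Z7→Site 3 5·5=25. Service 690; fixed 367; total 1057.
Difference: |2294 − 1057| = 1237.

Proposal Y is cheaper by 1237.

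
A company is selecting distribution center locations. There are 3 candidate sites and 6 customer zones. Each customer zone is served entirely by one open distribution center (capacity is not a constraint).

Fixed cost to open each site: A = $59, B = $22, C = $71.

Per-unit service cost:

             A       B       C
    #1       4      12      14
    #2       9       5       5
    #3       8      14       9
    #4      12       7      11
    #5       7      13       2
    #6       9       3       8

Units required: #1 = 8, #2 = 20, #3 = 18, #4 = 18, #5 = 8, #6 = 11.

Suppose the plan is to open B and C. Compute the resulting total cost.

Total cost: 626

Each customer zone is assigned to its cheapest site among the open ones.
{B, C}: #1→B 12·8=96, #2→B 5·20=100, #3→C 9·18=162, #4→B 7·18=126, #5→C 2·8=16, #6→B 3·11=33. Service 533; fixed 93; total 626.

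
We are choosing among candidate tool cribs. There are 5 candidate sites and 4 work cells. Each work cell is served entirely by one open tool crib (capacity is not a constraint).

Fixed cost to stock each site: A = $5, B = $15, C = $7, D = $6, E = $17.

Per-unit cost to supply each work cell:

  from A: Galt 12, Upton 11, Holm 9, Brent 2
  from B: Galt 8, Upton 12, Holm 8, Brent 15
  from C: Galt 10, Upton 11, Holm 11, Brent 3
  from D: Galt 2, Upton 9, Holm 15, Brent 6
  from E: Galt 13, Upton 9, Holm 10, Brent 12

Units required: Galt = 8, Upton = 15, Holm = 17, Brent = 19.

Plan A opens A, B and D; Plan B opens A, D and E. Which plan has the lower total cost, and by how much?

Plan A: {A, B, D}: Galt→D 2·8=16, Upton→D 9·15=135, Holm→B 8·17=136, Brent→A 2·19=38. Service 325; fixed 26; total 351.
Plan B: {A, D, E}: Galt→D 2·8=16, Upton→D 9·15=135, Holm→A 9·17=153, Brent→A 2·19=38. Service 342; fixed 28; total 370.
Difference: |351 − 370| = 19.

Plan A is cheaper by 19.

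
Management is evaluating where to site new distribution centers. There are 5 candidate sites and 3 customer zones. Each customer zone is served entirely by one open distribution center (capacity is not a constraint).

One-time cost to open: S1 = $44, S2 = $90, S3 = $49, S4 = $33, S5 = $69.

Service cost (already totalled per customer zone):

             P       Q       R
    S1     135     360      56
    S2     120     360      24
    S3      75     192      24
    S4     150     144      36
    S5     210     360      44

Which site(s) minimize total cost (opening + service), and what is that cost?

For any fixed open set, each customer zone goes to its cheapest open site; total = fixed + service.
{S3, S4}: P→S3 75, Q→S4 144, R→S3 24. Service 243; fixed 82; total 325.
{S3}: P→S3 75, Q→S3 192, R→S3 24. Service 291; fixed 49; total 340.
{S4}: service 330 + fixed 33 = 363
{S1, S2, S3, S4, S5}: service 243 + fixed 285 = 528
No other subset beats 325.

Open S3 and S4; minimum total cost 325.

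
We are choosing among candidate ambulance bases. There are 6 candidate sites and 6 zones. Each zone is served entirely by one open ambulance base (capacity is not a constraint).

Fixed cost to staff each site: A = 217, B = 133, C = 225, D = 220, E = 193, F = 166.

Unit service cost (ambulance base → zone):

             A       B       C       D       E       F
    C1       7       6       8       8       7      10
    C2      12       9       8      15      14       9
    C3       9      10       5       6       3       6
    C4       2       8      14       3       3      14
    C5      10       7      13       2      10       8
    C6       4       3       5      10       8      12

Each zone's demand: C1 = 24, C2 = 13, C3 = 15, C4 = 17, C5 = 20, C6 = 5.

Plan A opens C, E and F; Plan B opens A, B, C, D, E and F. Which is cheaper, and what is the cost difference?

Plan A is cheaper by 399.

Plan A: {C, E, F}: C1→E 7·24=168, C2→C 8·13=104, C3→E 3·15=45, C4→E 3·17=51, C5→F 8·20=160, C6→C 5·5=25. Service 553; fixed 584; total 1137.
Plan B: {A, B, C, D, E, F}: C1→B 6·24=144, C2→C 8·13=104, C3→E 3·15=45, C4→A 2·17=34, C5→D 2·20=40, C6→B 3·5=15. Service 382; fixed 1154; total 1536.
Difference: |1137 − 1536| = 399.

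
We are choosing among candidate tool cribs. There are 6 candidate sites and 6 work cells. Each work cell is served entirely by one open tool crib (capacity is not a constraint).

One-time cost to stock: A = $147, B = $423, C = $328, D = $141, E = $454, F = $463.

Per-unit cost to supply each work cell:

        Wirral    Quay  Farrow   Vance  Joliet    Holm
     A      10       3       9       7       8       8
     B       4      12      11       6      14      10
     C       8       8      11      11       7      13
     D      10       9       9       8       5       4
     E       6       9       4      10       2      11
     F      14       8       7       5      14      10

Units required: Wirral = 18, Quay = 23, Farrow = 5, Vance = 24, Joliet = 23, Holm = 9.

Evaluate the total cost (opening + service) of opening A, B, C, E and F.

Each work cell is assigned to its cheapest site among the open ones.
{A, B, C, E, F}: Wirral→B 4·18=72, Quay→A 3·23=69, Farrow→E 4·5=20, Vance→F 5·24=120, Joliet→E 2·23=46, Holm→A 8·9=72. Service 399; fixed 1815; total 2214.

Total cost: 2214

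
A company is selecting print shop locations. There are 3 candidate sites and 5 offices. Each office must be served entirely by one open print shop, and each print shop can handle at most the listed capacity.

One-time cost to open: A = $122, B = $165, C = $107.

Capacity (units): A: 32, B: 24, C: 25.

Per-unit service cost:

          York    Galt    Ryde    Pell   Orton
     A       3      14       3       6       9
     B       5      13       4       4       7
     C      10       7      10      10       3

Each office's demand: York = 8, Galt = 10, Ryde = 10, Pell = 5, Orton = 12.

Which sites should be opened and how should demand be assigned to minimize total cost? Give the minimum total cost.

Minimum total cost: 419

Open {A, C}: York→A 3·8=24, Galt→C 7·10=70, Ryde→A 3·10=30, Pell→A 6·5=30, Orton→C 3·12=36.
Loads: A carries 23/32, C carries 22/25. Service 190; fixed 229; total 419.
Next best feasible plan costs 478.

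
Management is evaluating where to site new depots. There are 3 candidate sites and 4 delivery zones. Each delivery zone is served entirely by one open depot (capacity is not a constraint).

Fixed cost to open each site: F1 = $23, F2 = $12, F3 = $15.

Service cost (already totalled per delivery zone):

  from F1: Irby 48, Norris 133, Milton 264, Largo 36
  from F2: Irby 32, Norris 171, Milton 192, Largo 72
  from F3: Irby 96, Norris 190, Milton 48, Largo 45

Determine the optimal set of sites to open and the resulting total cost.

Open F1, F2 and F3; minimum total cost 299.

For any fixed open set, each delivery zone goes to its cheapest open site; total = fixed + service.
{F1, F2, F3}: Irby→F2 32, Norris→F1 133, Milton→F3 48, Largo→F1 36. Service 249; fixed 50; total 299.
{F1, F3}: service 265 + fixed 38 = 303
{F2, F3}: service 296 + fixed 27 = 323
{F2}: service 467 + fixed 12 = 479
(All 7 nonempty subsets were checked; F1, F2 and F3 is lowest.)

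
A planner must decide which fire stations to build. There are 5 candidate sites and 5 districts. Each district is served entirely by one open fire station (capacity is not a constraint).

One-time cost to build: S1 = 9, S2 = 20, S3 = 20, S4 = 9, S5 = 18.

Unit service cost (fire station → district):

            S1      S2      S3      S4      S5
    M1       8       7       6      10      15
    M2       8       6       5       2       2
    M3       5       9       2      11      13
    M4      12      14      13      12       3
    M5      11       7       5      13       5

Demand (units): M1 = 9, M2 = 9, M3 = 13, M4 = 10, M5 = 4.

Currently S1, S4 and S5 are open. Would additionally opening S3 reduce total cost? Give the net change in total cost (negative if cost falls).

Yes — net change −37 (cost falls by 37).

Current service cost with {S1, S4, S5}: 205.
Adding S3: each district re-picks its cheapest; new service cost 148, saving 57.
Extra fixed cost: 20. Net change = 20 − 57 = -37.
(Totals: 241 → 204.)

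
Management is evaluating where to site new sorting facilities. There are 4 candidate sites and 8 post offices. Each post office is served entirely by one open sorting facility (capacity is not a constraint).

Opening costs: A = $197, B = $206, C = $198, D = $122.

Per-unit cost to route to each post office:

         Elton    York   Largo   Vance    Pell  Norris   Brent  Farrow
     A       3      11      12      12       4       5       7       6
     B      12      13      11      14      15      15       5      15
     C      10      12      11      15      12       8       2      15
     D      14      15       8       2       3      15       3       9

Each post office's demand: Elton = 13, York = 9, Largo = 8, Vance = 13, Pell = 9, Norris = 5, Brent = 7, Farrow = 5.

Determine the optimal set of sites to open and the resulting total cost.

For any fixed open set, each post office goes to its cheapest open site; total = fixed + service.
{A, D}: Elton→A 3·13=39, York→A 11·9=99, Largo→D 8·8=64, Vance→D 2·13=26, Pell→D 3·9=27, Norris→A 5·5=25, Brent→D 3·7=21, Farrow→A 6·5=30. Service 331; fixed 319; total 650.
{D}: Elton→D 14·13=182, York→D 15·9=135, Largo→D 8·8=64, Vance→D 2·13=26, Pell→D 3·9=27, Norris→D 15·5=75, Brent→D 3·7=21, Farrow→D 9·5=45. Service 575; fixed 122; total 697.
{A}: Elton→A 3·13=39, York→A 11·9=99, Largo→A 12·8=96, Vance→A 12·13=156, Pell→A 4·9=36, Norris→A 5·5=25, Brent→A 7·7=49, Farrow→A 6·5=30. Service 530; fixed 197; total 727.
{A, B, C, D}: service 324 + fixed 723 = 1047
(All 15 nonempty subsets were checked; A and D is lowest.)

Open A and D; minimum total cost 650.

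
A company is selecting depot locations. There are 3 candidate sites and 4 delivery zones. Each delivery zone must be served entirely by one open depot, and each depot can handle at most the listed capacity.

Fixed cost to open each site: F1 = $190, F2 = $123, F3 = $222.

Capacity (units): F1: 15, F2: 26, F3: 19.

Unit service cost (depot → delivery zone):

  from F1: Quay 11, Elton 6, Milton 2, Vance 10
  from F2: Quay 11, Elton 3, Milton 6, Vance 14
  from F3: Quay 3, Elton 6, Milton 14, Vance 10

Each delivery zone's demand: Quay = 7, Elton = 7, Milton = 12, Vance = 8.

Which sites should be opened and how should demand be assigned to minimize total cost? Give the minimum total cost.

Minimum total cost: 539

Open {F2, F3}: Quay→F3 3·7=21, Elton→F2 3·7=21, Milton→F2 6·12=72, Vance→F3 10·8=80.
Loads: F2 carries 19/26, F3 carries 15/19. Service 194; fixed 345; total 539.
Next best feasible plan costs 547.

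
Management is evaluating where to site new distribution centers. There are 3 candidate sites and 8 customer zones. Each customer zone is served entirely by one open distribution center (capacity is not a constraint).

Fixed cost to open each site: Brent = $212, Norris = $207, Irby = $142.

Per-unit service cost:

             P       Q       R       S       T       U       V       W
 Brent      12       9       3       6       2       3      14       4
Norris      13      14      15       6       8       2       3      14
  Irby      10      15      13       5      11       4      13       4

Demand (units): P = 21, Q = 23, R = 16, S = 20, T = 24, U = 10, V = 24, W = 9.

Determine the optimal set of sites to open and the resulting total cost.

For any fixed open set, each customer zone goes to its cheapest open site; total = fixed + service.
{Brent, Norris}: P→Brent 12·21=252, Q→Brent 9·23=207, R→Brent 3·16=48, S→Brent 6·20=120, T→Brent 2·24=48, U→Norris 2·10=20, V→Norris 3·24=72, W→Brent 4·9=36. Service 803; fixed 419; total 1222.
{Brent}: service 1077 + fixed 212 = 1289
{Brent, Norris, Irby}: P→Irby 10·21=210, Q→Brent 9·23=207, R→Brent 3·16=48, S→Irby 5·20=100, T→Brent 2·24=48, U→Norris 2·10=20, V→Norris 3·24=72, W→Brent 4·9=36. Service 741; fixed 561; total 1302.
{Irby}: service 1515 + fixed 142 = 1657
No other subset beats 1222.

Open Brent and Norris; minimum total cost 1222.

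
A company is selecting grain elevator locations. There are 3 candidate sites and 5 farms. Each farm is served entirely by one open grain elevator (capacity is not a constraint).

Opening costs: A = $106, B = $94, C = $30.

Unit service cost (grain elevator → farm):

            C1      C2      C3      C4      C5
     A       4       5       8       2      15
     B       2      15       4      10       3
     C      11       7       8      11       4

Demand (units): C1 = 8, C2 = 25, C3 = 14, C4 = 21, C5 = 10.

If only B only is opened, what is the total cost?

Total cost: 781

Each farm is assigned to its cheapest site among the open ones.
{B}: C1→B 2·8=16, C2→B 15·25=375, C3→B 4·14=56, C4→B 10·21=210, C5→B 3·10=30. Service 687; fixed 94; total 781.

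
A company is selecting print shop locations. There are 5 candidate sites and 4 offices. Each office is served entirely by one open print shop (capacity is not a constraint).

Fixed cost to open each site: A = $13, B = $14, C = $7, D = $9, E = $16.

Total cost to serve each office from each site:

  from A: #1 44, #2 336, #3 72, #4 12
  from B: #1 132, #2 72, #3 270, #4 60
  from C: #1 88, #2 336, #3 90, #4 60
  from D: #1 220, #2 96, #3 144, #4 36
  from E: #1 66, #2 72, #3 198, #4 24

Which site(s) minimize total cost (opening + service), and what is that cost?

Open A and B; minimum total cost 227.

For any fixed open set, each office goes to its cheapest open site; total = fixed + service.
{A, B}: #1→A 44, #2→B 72, #3→A 72, #4→A 12. Service 200; fixed 27; total 227.
{A, E}: service 200 + fixed 29 = 229
{A, B, C}: #1→A 44, #2→B 72, #3→A 72, #4→A 12. Service 200; fixed 34; total 234.
{A, B, C, D, E}: #1→A 44, #2→B 72, #3→A 72, #4→A 12. Service 200; fixed 59; total 259.
No other subset beats 227.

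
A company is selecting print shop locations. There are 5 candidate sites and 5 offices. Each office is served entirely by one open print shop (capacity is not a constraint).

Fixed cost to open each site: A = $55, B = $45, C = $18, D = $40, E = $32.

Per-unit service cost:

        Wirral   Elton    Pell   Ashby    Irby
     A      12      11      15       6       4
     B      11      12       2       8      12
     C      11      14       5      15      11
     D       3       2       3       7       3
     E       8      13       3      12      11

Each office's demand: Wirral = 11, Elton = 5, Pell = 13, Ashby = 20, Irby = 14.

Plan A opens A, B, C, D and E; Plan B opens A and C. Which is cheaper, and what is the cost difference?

Plan A is cheaper by 69.

Plan A: {A, B, C, D, E}: Wirral→D 3·11=33, Elton→D 2·5=10, Pell→B 2·13=26, Ashby→A 6·20=120, Irby→D 3·14=42. Service 231; fixed 190; total 421.
Plan B: {A, C}: Wirral→C 11·11=121, Elton→A 11·5=55, Pell→C 5·13=65, Ashby→A 6·20=120, Irby→A 4·14=56. Service 417; fixed 73; total 490.
Difference: |421 − 490| = 69.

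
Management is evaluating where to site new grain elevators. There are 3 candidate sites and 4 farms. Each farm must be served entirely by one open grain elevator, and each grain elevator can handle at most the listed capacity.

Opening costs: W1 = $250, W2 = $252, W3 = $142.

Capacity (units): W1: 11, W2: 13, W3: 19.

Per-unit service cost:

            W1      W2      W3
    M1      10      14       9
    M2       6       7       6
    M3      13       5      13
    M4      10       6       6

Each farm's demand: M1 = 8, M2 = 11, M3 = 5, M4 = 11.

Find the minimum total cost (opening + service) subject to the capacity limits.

Minimum total cost: 873

Open {W1, W2, W3}: M1→W3 9·8=72, M2→W1 6·11=66, M3→W2 5·5=25, M4→W3 6·11=66.
Loads: W1 carries 11/11, W2 carries 5/13, W3 carries 19/19. Service 229; fixed 644; total 873.
Next best feasible plan costs 913.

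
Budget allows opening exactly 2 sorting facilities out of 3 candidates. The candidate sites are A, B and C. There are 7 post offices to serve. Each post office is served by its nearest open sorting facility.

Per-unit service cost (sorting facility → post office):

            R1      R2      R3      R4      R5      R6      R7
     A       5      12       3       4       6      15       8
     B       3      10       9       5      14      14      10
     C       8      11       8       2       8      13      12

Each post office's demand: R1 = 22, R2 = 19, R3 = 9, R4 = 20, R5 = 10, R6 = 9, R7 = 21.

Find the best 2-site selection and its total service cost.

Choose A and B; total service cost 717.

With exactly 2 open, each post office uses its cheapest among the chosen.
{A, B}: R1→B 3·22=66, R2→B 10·19=190, R3→A 3·9=27, R4→A 4·20=80, R5→A 6·10=60, R6→B 14·9=126, R7→A 8·21=168. Service cost 717.
{A, C}: service cost 731
{B, C}: service cost 775
Among all 3 size-2 choices, {A, B} is lowest.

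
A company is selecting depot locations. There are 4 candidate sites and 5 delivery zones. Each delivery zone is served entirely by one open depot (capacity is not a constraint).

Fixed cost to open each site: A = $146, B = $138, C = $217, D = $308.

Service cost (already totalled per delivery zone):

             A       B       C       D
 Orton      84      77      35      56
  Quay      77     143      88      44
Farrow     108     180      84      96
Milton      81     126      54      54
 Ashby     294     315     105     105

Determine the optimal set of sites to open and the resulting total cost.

Open C only; minimum total cost 583.

For any fixed open set, each delivery zone goes to its cheapest open site; total = fixed + service.
{C}: Orton→C 35, Quay→C 88, Farrow→C 84, Milton→C 54, Ashby→C 105. Service 366; fixed 217; total 583.
{D}: service 355 + fixed 308 = 663
{A, C}: service 355 + fixed 363 = 718
{A, B, C, D}: service 322 + fixed 809 = 1131
(All 15 nonempty subsets were checked; C only is lowest.)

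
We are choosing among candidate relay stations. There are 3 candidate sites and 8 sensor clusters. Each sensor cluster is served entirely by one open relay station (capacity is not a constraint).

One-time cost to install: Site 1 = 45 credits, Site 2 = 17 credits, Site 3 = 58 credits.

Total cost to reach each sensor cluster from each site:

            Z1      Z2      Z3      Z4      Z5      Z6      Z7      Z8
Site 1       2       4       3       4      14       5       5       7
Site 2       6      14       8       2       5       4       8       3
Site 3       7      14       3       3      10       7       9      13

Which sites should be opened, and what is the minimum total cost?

Open Site 2 only; minimum total cost 67.

For any fixed open set, each sensor cluster goes to its cheapest open site; total = fixed + service.
{Site 2}: Z1→Site 2 6, Z2→Site 2 14, Z3→Site 2 8, Z4→Site 2 2, Z5→Site 2 5, Z6→Site 2 4, Z7→Site 2 8, Z8→Site 2 3. Service 50; fixed 17; total 67.
{Site 1}: service 44 + fixed 45 = 89
{Site 1, Site 2}: Z1→Site 1 2, Z2→Site 1 4, Z3→Site 1 3, Z4→Site 2 2, Z5→Site 2 5, Z6→Site 2 4, Z7→Site 1 5, Z8→Site 2 3. Service 28; fixed 62; total 90.
{Site 1, Site 2, Site 3}: service 28 + fixed 120 = 148
No other subset beats 67.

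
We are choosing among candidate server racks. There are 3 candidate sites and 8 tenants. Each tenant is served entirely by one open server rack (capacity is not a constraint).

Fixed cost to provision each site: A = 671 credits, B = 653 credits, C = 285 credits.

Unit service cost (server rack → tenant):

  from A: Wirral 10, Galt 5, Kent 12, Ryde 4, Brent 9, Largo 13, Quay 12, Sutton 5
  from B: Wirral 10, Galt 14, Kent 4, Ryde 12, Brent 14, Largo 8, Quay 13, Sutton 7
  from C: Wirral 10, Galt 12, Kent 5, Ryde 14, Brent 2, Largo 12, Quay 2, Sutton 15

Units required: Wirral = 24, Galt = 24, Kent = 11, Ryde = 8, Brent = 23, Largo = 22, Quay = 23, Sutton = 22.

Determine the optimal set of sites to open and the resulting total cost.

Open C only; minimum total cost 1666.

For any fixed open set, each tenant goes to its cheapest open site; total = fixed + service.
{C}: Wirral→C 10·24=240, Galt→C 12·24=288, Kent→C 5·11=55, Ryde→C 14·8=112, Brent→C 2·23=46, Largo→C 12·22=264, Quay→C 2·23=46, Sutton→C 15·22=330. Service 1381; fixed 285; total 1666.
{A, C}: Wirral→A 10·24=240, Galt→A 5·24=120, Kent→C 5·11=55, Ryde→A 4·8=32, Brent→C 2·23=46, Largo→C 12·22=264, Quay→C 2·23=46, Sutton→A 5·22=110. Service 913; fixed 956; total 1869.
{B, C}: service 1090 + fixed 938 = 2028
{A, B, C}: service 814 + fixed 1609 = 2423
No other subset beats 1666.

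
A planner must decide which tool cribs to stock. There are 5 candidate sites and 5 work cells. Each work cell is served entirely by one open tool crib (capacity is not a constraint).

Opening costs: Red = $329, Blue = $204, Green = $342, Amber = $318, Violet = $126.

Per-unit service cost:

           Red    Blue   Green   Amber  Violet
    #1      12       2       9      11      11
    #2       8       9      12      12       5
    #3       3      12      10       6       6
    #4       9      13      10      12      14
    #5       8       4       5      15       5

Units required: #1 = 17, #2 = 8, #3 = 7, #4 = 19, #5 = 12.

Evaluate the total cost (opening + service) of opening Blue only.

Each work cell is assigned to its cheapest site among the open ones.
{Blue}: #1→Blue 2·17=34, #2→Blue 9·8=72, #3→Blue 12·7=84, #4→Blue 13·19=247, #5→Blue 4·12=48. Service 485; fixed 204; total 689.

Total cost: 689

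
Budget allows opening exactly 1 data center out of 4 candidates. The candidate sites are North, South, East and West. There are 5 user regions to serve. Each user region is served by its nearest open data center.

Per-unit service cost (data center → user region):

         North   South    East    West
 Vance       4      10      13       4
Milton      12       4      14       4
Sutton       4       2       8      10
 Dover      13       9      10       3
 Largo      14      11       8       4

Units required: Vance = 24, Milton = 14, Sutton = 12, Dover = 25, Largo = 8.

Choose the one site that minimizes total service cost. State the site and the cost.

Choose West only; total service cost 379.

With exactly 1 open, each user region uses its cheapest among the chosen.
{West}: Vance→West 4·24=96, Milton→West 4·14=56, Sutton→West 10·12=120, Dover→West 3·25=75, Largo→West 4·8=32. Service cost 379.
{South}: service cost 633
{North}: service cost 749
Among all 4 size-1 choices, {West} is lowest.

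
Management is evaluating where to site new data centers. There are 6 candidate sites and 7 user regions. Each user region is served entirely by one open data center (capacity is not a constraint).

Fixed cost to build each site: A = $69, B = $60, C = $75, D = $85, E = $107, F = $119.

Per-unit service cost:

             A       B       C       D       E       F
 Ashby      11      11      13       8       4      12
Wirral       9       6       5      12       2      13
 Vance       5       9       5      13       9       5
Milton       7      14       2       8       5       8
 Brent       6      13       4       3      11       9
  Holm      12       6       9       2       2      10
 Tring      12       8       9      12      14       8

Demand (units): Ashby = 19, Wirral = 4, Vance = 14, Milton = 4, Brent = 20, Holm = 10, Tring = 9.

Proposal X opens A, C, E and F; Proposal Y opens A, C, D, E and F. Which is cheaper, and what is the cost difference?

Proposal X is cheaper by 65.

Proposal X: {A, C, E, F}: Ashby→E 4·19=76, Wirral→E 2·4=8, Vance→A 5·14=70, Milton→C 2·4=8, Brent→C 4·20=80, Holm→E 2·10=20, Tring→F 8·9=72. Service 334; fixed 370; total 704.
Proposal Y: {A, C, D, E, F}: Ashby→E 4·19=76, Wirral→E 2·4=8, Vance→A 5·14=70, Milton→C 2·4=8, Brent→D 3·20=60, Holm→D 2·10=20, Tring→F 8·9=72. Service 314; fixed 455; total 769.
Difference: |704 − 769| = 65.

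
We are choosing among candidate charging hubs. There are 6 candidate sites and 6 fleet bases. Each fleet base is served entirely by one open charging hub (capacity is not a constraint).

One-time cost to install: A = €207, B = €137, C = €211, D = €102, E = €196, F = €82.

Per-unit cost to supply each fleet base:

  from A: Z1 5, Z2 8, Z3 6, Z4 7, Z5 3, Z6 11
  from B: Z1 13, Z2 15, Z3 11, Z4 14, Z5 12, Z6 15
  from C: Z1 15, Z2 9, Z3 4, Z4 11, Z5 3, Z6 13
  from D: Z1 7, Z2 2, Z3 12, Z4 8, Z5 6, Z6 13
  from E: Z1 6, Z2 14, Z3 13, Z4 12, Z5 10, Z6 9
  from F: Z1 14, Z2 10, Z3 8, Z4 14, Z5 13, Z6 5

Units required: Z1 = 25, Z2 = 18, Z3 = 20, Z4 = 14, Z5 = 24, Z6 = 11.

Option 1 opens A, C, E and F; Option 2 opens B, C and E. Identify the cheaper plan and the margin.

Option 2 is cheaper by 9.

Option 1: {A, C, E, F}: Z1→A 5·25=125, Z2→A 8·18=144, Z3→C 4·20=80, Z4→A 7·14=98, Z5→A 3·24=72, Z6→F 5·11=55. Service 574; fixed 696; total 1270.
Option 2: {B, C, E}: Z1→E 6·25=150, Z2→C 9·18=162, Z3→C 4·20=80, Z4→C 11·14=154, Z5→C 3·24=72, Z6→E 9·11=99. Service 717; fixed 544; total 1261.
Difference: |1270 − 1261| = 9.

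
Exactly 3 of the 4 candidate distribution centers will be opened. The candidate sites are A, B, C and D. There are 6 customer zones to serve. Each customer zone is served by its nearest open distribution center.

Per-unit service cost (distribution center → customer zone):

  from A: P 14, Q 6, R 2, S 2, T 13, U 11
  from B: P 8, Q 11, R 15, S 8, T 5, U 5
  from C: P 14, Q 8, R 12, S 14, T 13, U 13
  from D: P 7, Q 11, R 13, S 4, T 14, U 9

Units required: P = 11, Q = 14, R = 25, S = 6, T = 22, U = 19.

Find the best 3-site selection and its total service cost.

With exactly 3 open, each customer zone uses its cheapest among the chosen.
{A, B, D}: P→D 7·11=77, Q→A 6·14=84, R→A 2·25=50, S→A 2·6=12, T→B 5·22=110, U→B 5·19=95. Service cost 428.
{A, B, C}: service cost 439
{A, C, D}: service cost 680
Among all 4 size-3 choices, {A, B, D} is lowest.

Choose A, B and D; total service cost 428.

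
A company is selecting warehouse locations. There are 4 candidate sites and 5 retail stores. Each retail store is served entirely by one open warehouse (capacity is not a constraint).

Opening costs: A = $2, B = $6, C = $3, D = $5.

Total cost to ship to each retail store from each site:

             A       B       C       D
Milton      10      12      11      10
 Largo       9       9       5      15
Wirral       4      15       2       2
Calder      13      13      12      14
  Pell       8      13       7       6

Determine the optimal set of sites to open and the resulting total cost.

Open C only; minimum total cost 40.

For any fixed open set, each retail store goes to its cheapest open site; total = fixed + service.
{C}: Milton→C 11, Largo→C 5, Wirral→C 2, Calder→C 12, Pell→C 7. Service 37; fixed 3; total 40.
{A, C}: service 36 + fixed 5 = 41
{C, D}: Milton→D 10, Largo→C 5, Wirral→C 2, Calder→C 12, Pell→D 6. Service 35; fixed 8; total 43.
{A, B, C, D}: service 35 + fixed 16 = 51
No other subset beats 40.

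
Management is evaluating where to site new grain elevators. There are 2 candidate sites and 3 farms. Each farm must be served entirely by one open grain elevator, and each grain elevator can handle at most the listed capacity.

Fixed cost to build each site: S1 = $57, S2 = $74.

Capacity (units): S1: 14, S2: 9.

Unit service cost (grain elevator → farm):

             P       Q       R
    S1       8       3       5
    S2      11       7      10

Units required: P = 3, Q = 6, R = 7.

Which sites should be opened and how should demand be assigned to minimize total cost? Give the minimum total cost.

Open {S1, S2}: P→S2 11·3=33, Q→S1 3·6=18, R→S1 5·7=35.
Loads: S1 carries 13/14, S2 carries 3/9. Service 86; fixed 131; total 217.
Next best feasible plan costs 232.

Minimum total cost: 217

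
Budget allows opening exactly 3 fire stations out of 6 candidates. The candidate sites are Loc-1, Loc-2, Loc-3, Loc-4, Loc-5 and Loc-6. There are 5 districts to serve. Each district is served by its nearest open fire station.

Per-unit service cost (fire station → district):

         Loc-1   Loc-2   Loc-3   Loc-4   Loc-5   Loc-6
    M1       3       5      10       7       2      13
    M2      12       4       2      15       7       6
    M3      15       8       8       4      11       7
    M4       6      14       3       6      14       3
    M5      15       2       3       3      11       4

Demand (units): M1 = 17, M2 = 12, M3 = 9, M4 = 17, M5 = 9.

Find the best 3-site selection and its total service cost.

With exactly 3 open, each district uses its cheapest among the chosen.
{Loc-3, Loc-4, Loc-5}: M1→Loc-5 2·17=34, M2→Loc-3 2·12=24, M3→Loc-4 4·9=36, M4→Loc-3 3·17=51, M5→Loc-3 3·9=27. Service cost 172.
{Loc-1, Loc-3, Loc-4}: service cost 189
{Loc-2, Loc-3, Loc-5}: service cost 199
Among all 20 size-3 choices, {Loc-3, Loc-4, Loc-5} is lowest.

Choose Loc-3, Loc-4 and Loc-5; total service cost 172.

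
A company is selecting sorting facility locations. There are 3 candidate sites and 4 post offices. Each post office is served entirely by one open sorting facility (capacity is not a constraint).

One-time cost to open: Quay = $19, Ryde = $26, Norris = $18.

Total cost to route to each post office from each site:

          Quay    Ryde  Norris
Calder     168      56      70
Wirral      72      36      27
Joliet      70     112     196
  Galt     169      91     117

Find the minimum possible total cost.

For any fixed open set, each post office goes to its cheapest open site; total = fixed + service.
{Quay, Ryde}: Calder→Ryde 56, Wirral→Ryde 36, Joliet→Quay 70, Galt→Ryde 91. Service 253; fixed 45; total 298.
{Quay, Ryde, Norris}: service 244 + fixed 63 = 307
{Quay, Norris}: service 284 + fixed 37 = 321
{Norris}: service 410 + fixed 18 = 428
No other subset beats 298.

Minimum total cost: 298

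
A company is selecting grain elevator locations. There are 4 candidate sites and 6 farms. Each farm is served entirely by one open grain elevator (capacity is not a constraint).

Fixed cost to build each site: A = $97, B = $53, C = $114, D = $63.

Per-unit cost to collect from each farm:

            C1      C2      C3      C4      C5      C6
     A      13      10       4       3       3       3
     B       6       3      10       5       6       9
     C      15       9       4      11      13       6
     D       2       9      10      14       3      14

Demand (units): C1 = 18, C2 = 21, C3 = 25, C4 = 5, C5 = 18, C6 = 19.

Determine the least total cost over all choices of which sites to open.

For any fixed open set, each farm goes to its cheapest open site; total = fixed + service.
{A, B, D}: C1→D 2·18=36, C2→B 3·21=63, C3→A 4·25=100, C4→A 3·5=15, C5→A 3·18=54, C6→A 3·19=57. Service 325; fixed 213; total 538.
{A, B}: service 397 + fixed 150 = 547
{A, D}: service 451 + fixed 160 = 611
{A, B, C, D}: service 325 + fixed 327 = 652
(All 15 nonempty subsets were checked; A, B and D is lowest.)

Minimum total cost: 538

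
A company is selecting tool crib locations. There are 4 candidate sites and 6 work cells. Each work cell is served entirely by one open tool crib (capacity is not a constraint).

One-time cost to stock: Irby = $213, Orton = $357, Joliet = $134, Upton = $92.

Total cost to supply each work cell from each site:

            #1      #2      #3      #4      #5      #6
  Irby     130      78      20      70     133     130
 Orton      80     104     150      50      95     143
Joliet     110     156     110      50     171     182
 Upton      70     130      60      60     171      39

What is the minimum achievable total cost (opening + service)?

For any fixed open set, each work cell goes to its cheapest open site; total = fixed + service.
{Upton}: #1→Upton 70, #2→Upton 130, #3→Upton 60, #4→Upton 60, #5→Upton 171, #6→Upton 39. Service 530; fixed 92; total 622.
{Irby, Upton}: service 400 + fixed 305 = 705
{Joliet, Upton}: service 520 + fixed 226 = 746
{Irby, Orton, Joliet, Upton}: service 352 + fixed 796 = 1148
No other subset beats 622.

Minimum total cost: 622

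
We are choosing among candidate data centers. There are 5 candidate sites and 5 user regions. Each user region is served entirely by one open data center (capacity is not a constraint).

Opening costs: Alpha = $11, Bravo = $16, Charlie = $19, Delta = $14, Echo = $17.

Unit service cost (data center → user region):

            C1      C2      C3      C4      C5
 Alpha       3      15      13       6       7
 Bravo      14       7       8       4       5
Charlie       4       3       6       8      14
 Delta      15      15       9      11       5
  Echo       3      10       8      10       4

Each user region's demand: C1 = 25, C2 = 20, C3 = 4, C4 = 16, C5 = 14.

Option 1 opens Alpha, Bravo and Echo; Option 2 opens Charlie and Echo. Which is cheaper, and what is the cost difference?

Option 1: {Alpha, Bravo, Echo}: C1→Alpha 3·25=75, C2→Bravo 7·20=140, C3→Bravo 8·4=32, C4→Bravo 4·16=64, C5→Echo 4·14=56. Service 367; fixed 44; total 411.
Option 2: {Charlie, Echo}: C1→Echo 3·25=75, C2→Charlie 3·20=60, C3→Charlie 6·4=24, C4→Charlie 8·16=128, C5→Echo 4·14=56. Service 343; fixed 36; total 379.
Difference: |411 − 379| = 32.

Option 2 is cheaper by 32.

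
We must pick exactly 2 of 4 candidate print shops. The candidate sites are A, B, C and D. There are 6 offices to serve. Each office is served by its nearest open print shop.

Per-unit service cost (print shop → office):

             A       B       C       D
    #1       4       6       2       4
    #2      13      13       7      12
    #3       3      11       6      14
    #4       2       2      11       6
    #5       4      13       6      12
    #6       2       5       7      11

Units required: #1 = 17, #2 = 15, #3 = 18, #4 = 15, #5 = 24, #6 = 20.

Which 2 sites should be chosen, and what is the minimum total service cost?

Choose A and C; total service cost 359.

With exactly 2 open, each office uses its cheapest among the chosen.
{A, C}: #1→C 2·17=34, #2→C 7·15=105, #3→A 3·18=54, #4→A 2·15=30, #5→A 4·24=96, #6→A 2·20=40. Service cost 359.
{A, D}: service cost 468
{A, B}: service cost 483
Among all 6 size-2 choices, {A, C} is lowest.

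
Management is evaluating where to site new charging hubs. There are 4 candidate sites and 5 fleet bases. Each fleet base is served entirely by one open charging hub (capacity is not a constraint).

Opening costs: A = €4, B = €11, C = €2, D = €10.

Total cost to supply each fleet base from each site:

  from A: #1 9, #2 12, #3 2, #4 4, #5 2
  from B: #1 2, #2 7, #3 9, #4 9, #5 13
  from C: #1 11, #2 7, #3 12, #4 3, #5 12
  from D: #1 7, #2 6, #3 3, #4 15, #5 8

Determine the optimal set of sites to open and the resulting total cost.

For any fixed open set, each fleet base goes to its cheapest open site; total = fixed + service.
{A, C}: #1→A 9, #2→C 7, #3→A 2, #4→C 3, #5→A 2. Service 23; fixed 6; total 29.
{A, B}: service 17 + fixed 15 = 32
{A}: service 29 + fixed 4 = 33
{A, B, C, D}: service 15 + fixed 27 = 42
No other subset beats 29.

Open A and C; minimum total cost 29.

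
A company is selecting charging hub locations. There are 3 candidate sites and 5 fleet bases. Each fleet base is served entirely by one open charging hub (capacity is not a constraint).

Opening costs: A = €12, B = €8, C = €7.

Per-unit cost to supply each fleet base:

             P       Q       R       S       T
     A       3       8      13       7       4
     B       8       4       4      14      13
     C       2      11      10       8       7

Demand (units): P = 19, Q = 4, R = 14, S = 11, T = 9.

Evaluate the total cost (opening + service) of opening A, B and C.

Each fleet base is assigned to its cheapest site among the open ones.
{A, B, C}: P→C 2·19=38, Q→B 4·4=16, R→B 4·14=56, S→A 7·11=77, T→A 4·9=36. Service 223; fixed 27; total 250.

Total cost: 250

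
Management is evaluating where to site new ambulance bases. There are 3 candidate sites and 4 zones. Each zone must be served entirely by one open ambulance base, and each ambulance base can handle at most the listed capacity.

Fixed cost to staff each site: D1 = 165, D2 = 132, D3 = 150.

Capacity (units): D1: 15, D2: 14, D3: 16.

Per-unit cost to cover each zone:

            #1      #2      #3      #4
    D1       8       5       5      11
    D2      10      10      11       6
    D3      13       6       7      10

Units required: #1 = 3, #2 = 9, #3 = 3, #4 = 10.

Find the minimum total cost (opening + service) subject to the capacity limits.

Open {D1, D2}: #1→D1 8·3=24, #2→D1 5·9=45, #3→D1 5·3=15, #4→D2 6·10=60.
Loads: D1 carries 15/15, D2 carries 10/14. Service 144; fixed 297; total 441.
Next best feasible plan costs 447.

Minimum total cost: 441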